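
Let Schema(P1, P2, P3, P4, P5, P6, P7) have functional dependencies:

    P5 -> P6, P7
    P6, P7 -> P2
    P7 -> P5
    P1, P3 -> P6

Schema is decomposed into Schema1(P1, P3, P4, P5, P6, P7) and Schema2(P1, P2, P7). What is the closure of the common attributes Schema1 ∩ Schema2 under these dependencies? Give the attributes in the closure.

Schema1 ∩ Schema2 = {P1, P7}.
P7 → P5 applies, adding P5
P5 → P6, P7 applies, adding P6
P6, P7 → P2 applies, adding P2
Closure: {P1, P2, P5, P6, P7}.

P1, P2, P5, P6, P7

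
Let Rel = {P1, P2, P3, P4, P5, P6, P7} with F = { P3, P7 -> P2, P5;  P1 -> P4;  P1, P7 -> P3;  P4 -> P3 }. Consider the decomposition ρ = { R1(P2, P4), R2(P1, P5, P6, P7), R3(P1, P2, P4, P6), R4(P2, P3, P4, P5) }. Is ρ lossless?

Chase test. Columns are P1, P2, P3, P4, P5, P6, P7; row i has aⱼ where attribute j ∈ Ri, else bᵢⱼ.
Initial tableau (one row per fragment):
  row 1: b11 a2 b13 a4 b15 b16 b17
  row 2: a1 b22 b23 b24 a5 a6 a7
  row 3: a1 a2 b33 a4 b35 a6 b37
  row 4: b41 a2 a3 a4 a5 b46 b47
Rows 2 and 3 agree on P1; apply P1→P4 and equate their P4 entries.
Rows 1 and 2 agree on P4; apply P4→P3 and equate their P3 entries.
Rows 1 and 3 agree on P4; apply P4→P3 and equate their P3 entries.
Rows 1 and 4 agree on P4; apply P4→P3 and equate their P3 entries.
No row becomes fully distinguished — the join is lossy.

No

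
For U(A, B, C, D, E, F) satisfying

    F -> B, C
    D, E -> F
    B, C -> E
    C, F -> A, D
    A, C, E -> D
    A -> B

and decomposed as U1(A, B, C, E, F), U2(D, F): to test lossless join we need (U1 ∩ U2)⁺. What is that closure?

A, B, C, D, E, F

U1 ∩ U2 = {F}.
F → B, C applies, adding B, C
B, C → E applies, adding E
C, F → A, D applies, adding A, D
Closure: {A, B, C, D, E, F}.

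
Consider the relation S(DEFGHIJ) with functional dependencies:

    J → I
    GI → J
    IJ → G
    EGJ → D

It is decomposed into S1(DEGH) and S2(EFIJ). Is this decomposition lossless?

No

Common attributes: S1 ∩ S2 = {E}.
No dependency enlarges {E}, so (E)⁺ = {E}.
The closure contains neither all of S1 = {DEGH} nor all of S2 = {EFIJ}, so the common attributes are not a superkey of either fragment. The join is lossy.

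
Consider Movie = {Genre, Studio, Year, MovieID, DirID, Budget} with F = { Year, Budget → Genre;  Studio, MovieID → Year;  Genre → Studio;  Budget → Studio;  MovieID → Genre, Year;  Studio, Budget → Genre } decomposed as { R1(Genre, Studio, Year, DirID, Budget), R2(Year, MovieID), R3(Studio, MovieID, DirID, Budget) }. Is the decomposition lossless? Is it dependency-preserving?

lossless but not dependency-preserving

Lossless test (chase): Rows 2 and 3 agree on MovieID; apply MovieID→Genre, Year and equate their Genre, Year entries. Rows 1 and 3 agree on Studio, Budget; apply Studio, Budget→Genre and equate their Genre entries. Rows 1 and 2 agree on Genre; apply Genre→Studio and equate their Studio entries. Row 3 is now all distinguished symbols — the join is lossless.
Dependency preservation: the restricted closure of {MovieID} across the fragments never reaches {Genre, Year}, so MovieID → Genre, Year cannot be enforced without a join — not preserved.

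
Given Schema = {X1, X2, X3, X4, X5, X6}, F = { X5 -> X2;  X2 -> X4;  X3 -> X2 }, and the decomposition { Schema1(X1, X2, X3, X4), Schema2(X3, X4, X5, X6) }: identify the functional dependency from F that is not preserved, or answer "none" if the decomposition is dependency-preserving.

Check X5 → X2: no single fragment contains all of {X2, X5}, and the restricted closure of {X5} across the fragments never reaches {X2}.
X2 → X4 is preserved.
X3 → X2 is preserved.

X5 -> X2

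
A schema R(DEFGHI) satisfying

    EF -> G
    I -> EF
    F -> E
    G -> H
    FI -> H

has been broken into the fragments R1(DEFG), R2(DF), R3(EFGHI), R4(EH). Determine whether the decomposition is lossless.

Chase test. Columns are DEFGHI; row i has aⱼ where attribute j ∈ Ri, else bᵢⱼ.
Initial tableau (one row per fragment):
  row 1: a1 a2 a3 a4 b15 b16
  row 2: a1 b22 a3 b24 b25 b26
  row 3: b31 a2 a3 a4 a5 a6
  row 4: b41 a2 b43 b44 a5 b46
Rows 1 and 2 agree on F; apply F→E and equate their E entries.
Rows 1 and 3 agree on G; apply G→H and equate their H entries.
Rows 1 and 2 agree on EF; apply EF→G and equate their G entries.
Rows 1 and 2 agree on G; apply G→H and equate their H entries.
No row becomes fully distinguished — the join is lossy.

No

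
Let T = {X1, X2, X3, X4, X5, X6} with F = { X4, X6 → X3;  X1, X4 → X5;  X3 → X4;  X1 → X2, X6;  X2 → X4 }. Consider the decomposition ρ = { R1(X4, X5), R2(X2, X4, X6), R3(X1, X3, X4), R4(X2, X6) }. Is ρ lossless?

No

Chase test. Columns are X1, X2, X3, X4, X5, X6; row i has aⱼ where attribute j ∈ Ri, else bᵢⱼ.
Initial tableau (one row per fragment):
  row 1: b11 b12 b13 a4 a5 b16
  row 2: b21 a2 b23 a4 b25 a6
  row 3: a1 b32 a3 a4 b35 b36
  row 4: b41 a2 b43 b44 b45 a6
Rows 2 and 4 agree on X2; apply X2→X4 and equate their X4 entries.
Rows 2 and 4 agree on X4, X6; apply X4, X6→X3 and equate their X3 entries.
No row becomes fully distinguished — the join is lossy.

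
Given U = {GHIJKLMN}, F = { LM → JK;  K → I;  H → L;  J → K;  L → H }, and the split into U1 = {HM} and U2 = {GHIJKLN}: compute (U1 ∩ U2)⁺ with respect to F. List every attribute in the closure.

HL

U1 ∩ U2 = {H}.
H → L applies, adding L
Closure: {HL}.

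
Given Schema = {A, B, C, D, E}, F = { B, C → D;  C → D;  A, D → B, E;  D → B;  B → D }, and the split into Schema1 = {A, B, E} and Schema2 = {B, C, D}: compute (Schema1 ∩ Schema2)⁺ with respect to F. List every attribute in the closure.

B, D

Schema1 ∩ Schema2 = {B}.
B → D applies, adding D
Closure: {B, D}.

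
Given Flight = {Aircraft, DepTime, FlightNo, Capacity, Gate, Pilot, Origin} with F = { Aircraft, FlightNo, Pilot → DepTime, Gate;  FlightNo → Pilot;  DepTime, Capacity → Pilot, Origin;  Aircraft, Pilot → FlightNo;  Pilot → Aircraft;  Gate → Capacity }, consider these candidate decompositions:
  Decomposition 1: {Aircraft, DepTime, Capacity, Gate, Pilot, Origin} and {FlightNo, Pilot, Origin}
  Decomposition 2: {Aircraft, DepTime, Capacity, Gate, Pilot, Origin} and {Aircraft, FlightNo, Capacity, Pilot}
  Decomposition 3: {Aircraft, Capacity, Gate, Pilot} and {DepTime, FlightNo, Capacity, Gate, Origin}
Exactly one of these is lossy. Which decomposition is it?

Decomposition 3

Decomposition 1: common = {Pilot, Origin}, closure = {Aircraft, DepTime, FlightNo, Capacity, Gate, Pilot, Origin} → lossless.
Decomposition 2: common = {Aircraft, Capacity, Pilot}, closure = {Aircraft, DepTime, FlightNo, Capacity, Gate, Pilot, Origin} → lossless.
Decomposition 3: common = {Capacity, Gate}, closure = {Capacity, Gate} → lossy.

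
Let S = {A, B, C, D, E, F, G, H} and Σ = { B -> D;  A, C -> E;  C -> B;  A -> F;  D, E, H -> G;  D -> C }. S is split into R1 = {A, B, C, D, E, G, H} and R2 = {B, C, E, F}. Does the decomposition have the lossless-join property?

No

Common attributes: R1 ∩ R2 = {B, C, E}.
Closure of {B, C, E}: B → D applies, adding D. So (B, C, E)⁺ = {B, C, D, E}.
The closure contains neither all of R1 = {A, B, C, D, E, G, H} nor all of R2 = {B, C, E, F}, so the common attributes are not a superkey of either fragment. The join is lossy.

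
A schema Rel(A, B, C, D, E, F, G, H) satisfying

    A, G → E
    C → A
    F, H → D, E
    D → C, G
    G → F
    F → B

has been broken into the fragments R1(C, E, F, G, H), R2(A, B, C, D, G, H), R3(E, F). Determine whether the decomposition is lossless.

Chase test. Columns are A, B, C, D, E, F, G, H; row i has aⱼ where attribute j ∈ Ri, else bᵢⱼ.
Initial tableau (one row per fragment):
  row 1: b11 b12 a3 b14 a5 a6 a7 a8
  row 2: a1 a2 a3 a4 b25 b26 a7 a8
  row 3: b31 b32 b33 b34 a5 a6 b37 b38
Rows 1 and 2 agree on C; apply C→A and equate their A entries.
Rows 1 and 2 agree on G; apply G→F and equate their F entries.
Rows 1 and 2 agree on F; apply F→B and equate their B entries.
Rows 1 and 3 agree on F; apply F→B and equate their B entries.
Rows 1 and 2 agree on A, G; apply A, G→E and equate their E entries.
Rows 1 and 2 agree on F, H; apply F, H→D, E and equate their D, E entries.
Row 1 is now all distinguished symbols — the join is lossless.

Yes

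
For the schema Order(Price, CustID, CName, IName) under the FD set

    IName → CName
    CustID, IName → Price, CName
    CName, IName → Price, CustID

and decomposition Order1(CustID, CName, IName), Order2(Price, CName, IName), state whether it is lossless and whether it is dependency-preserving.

lossless and dependency-preserving

Lossless test: (CName, IName)⁺ = {Price, CustID, CName, IName}, which contains all of one fragment — lossless.
Dependency preservation: CustID, IName → Price, CName; CName, IName → Price, CustID are not contained in any single fragment, but the restricted closure of each left-hand side across the fragments still reaches the right-hand side; the remaining FDs each lie inside some fragment. All dependencies are preserved.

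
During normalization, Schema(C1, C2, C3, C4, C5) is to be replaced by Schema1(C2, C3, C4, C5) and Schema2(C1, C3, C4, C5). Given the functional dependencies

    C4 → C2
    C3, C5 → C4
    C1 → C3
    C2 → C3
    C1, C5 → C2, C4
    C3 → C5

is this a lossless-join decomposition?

Yes

Common attributes: Schema1 ∩ Schema2 = {C3, C4, C5}.
Closure of {C3, C4, C5}: C4 → C2 applies, adding C2. So (C3, C4, C5)⁺ = {C2, C3, C4, C5}.
This closure contains every attribute of Schema1, so Schema1 ∩ Schema2 → Schema1. The join is lossless.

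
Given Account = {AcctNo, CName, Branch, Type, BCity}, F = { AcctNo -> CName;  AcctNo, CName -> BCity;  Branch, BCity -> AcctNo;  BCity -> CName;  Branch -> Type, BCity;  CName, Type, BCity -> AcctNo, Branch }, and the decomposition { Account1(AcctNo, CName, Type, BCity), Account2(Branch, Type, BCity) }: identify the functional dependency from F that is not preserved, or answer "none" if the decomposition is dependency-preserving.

none

AcctNo → CName lies within Account1.
AcctNo, CName → BCity lies within Account1.
Branch, BCity → AcctNo: restricted closure across fragments reaches AcctNo.
BCity → CName lies within Account1.
Branch → Type, BCity lies within Account2.
CName, Type, BCity → AcctNo, Branch: restricted closure across fragments reaches AcctNo, Branch.
Every dependency is enforceable on the fragments, so the decomposition is dependency-preserving.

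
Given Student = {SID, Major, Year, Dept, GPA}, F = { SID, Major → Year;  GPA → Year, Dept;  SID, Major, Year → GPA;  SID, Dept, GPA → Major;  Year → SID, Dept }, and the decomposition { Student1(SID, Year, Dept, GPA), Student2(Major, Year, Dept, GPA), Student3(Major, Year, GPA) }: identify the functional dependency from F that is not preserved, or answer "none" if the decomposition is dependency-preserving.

Check SID, Major → Year: no single fragment contains all of {SID, Major, Year}, and the restricted closure of {SID, Major} across the fragments never reaches {Year}.
GPA → Year, Dept is preserved.
SID, Major, Year → GPA is preserved.
SID, Dept, GPA → Major is preserved.
Year → SID, Dept is preserved.

SID, Major → Year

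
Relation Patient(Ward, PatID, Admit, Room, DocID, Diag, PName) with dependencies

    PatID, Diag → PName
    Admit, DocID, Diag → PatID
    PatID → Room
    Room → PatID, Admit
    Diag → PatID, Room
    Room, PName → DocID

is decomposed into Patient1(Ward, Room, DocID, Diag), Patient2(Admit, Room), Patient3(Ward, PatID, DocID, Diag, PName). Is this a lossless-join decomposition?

Chase test. Columns are Ward, PatID, Admit, Room, DocID, Diag, PName; row i has aⱼ where attribute j ∈ Patienti, else bᵢⱼ.
Initial tableau (one row per fragment):
  row 1: a1 b12 b13 a4 a5 a6 b17
  row 2: b21 b22 a3 a4 b25 b26 b27
  row 3: a1 a2 b33 b34 a5 a6 a7
Rows 1 and 2 agree on Room; apply Room→PatID, Admit and equate their PatID, Admit entries.
Rows 1 and 3 agree on Diag; apply Diag→PatID, Room and equate their PatID, Room entries.
Rows 1 and 3 agree on PatID, Diag; apply PatID, Diag→PName and equate their PName entries.
Rows 1 and 3 agree on Room; apply Room→PatID, Admit and equate their PatID, Admit entries.
Row 1 is now all distinguished symbols — the join is lossless.

Yes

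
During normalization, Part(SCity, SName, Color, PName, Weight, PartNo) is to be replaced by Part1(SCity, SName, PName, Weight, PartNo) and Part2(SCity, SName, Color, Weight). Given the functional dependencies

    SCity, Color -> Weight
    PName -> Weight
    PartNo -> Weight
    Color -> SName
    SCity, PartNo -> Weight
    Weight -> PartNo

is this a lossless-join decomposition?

Common attributes: Part1 ∩ Part2 = {SCity, SName, Weight}.
Closure of {SCity, SName, Weight}: Weight → PartNo applies, adding PartNo. So (SCity, SName, Weight)⁺ = {SCity, SName, Weight, PartNo}.
The closure contains neither all of Part1 = {SCity, SName, PName, Weight, PartNo} nor all of Part2 = {SCity, SName, Color, Weight}, so the common attributes are not a superkey of either fragment. The join is lossy.

No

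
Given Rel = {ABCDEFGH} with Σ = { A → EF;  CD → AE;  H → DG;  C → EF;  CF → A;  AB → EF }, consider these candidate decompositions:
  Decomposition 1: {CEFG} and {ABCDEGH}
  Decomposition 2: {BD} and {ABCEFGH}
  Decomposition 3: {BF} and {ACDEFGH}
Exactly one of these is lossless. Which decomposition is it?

Decomposition 1

Decomposition 1: common = {CEG}, closure = {ACEFG} → lossless.
Decomposition 2: common = {B}, closure = {B} → lossy.
Decomposition 3: common = {F}, closure = {F} → lossy.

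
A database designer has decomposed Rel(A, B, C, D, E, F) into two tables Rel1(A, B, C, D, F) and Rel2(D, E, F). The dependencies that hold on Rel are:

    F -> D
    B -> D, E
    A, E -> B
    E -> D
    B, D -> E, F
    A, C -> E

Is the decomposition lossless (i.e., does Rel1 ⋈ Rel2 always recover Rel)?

No

Common attributes: Rel1 ∩ Rel2 = {D, F}.
No dependency enlarges {D, F}, so (D, F)⁺ = {D, F}.
The closure contains neither all of Rel1 = {A, B, C, D, F} nor all of Rel2 = {D, E, F}, so the common attributes are not a superkey of either fragment. The join is lossy.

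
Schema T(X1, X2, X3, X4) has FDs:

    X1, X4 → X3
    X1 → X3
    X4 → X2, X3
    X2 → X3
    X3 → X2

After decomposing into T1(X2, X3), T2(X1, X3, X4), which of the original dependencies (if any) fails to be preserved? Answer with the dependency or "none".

X1, X4 → X3 lies within T2.
X1 → X3 lies within T2.
X4 → X2, X3: restricted closure across fragments reaches X2, X3.
X2 → X3 lies within T1.
X3 → X2 lies within T1.
Every dependency is enforceable on the fragments, so the decomposition is dependency-preserving.

none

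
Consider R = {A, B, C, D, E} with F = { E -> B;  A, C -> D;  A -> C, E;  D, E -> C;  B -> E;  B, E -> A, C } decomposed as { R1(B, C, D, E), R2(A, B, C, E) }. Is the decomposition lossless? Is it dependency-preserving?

lossless and dependency-preserving

Lossless test: (B, C, E)⁺ = {A, B, C, D, E}, which contains all of one fragment — lossless.
Dependency preservation: A, C → D is not contained in any single fragment, but the restricted closure of its left-hand side across the fragments still reaches the right-hand side; the remaining FDs each lie inside some fragment. All dependencies are preserved.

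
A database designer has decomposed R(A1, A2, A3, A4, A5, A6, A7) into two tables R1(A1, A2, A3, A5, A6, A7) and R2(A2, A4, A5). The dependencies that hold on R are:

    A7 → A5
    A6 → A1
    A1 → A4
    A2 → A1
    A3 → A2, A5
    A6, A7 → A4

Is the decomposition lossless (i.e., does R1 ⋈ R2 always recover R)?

Common attributes: R1 ∩ R2 = {A2, A5}.
Closure of {A2, A5}: A2 → A1 applies, adding A1; A1 → A4 applies, adding A4. So (A2, A5)⁺ = {A1, A2, A4, A5}.
This closure contains every attribute of R2, so R1 ∩ R2 → R2. The join is lossless.

Yes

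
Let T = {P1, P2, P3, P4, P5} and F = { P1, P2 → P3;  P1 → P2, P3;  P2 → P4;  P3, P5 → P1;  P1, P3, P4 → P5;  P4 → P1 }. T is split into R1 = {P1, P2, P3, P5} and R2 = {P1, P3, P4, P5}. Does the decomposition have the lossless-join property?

Common attributes: R1 ∩ R2 = {P1, P3, P5}.
Closure of {P1, P3, P5}: P1 → P2, P3 applies, adding P2; P2 → P4 applies, adding P4. So (P1, P3, P5)⁺ = {P1, P2, P3, P4, P5}.
This closure contains every attribute of R1, so R1 ∩ R2 → R1. The join is lossless.

Yes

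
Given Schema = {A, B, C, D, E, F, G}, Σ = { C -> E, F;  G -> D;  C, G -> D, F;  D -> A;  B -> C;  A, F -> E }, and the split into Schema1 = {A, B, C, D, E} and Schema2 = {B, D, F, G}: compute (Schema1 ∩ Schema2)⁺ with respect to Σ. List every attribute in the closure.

A, B, C, D, E, F

Schema1 ∩ Schema2 = {B, D}.
D → A applies, adding A
B → C applies, adding C
C → E, F applies, adding E, F
Closure: {A, B, C, D, E, F}.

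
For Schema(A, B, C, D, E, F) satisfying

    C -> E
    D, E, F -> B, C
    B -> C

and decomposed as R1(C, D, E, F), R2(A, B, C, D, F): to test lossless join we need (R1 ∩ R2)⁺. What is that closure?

B, C, D, E, F

R1 ∩ R2 = {C, D, F}.
C → E applies, adding E
D, E, F → B, C applies, adding B
Closure: {B, C, D, E, F}.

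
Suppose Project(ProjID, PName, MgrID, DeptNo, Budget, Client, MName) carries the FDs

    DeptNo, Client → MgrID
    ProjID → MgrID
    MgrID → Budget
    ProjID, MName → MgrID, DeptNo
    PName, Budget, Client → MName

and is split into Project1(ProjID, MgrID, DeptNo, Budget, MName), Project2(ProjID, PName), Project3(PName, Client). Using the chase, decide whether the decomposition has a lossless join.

Chase test. Columns are ProjID, PName, MgrID, DeptNo, Budget, Client, MName; row i has aⱼ where attribute j ∈ Projecti, else bᵢⱼ.
Initial tableau (one row per fragment):
  row 1: a1 b12 a3 a4 a5 b16 a7
  row 2: a1 a2 b23 b24 b25 b26 b27
  row 3: b31 a2 b33 b34 b35 a6 b37
Rows 1 and 2 agree on ProjID; apply ProjID→MgrID and equate their MgrID entries.
Rows 1 and 2 agree on MgrID; apply MgrID→Budget and equate their Budget entries.
No row becomes fully distinguished — the join is lossy.

No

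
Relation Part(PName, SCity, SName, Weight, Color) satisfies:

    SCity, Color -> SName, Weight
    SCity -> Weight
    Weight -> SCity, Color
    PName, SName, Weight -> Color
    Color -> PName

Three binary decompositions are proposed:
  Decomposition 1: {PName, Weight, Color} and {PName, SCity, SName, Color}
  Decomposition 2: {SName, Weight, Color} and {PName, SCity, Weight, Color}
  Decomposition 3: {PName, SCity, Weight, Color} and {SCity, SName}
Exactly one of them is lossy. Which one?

Decomposition 1: common = {PName, Color}, closure = {PName, Color} → lossy.
Decomposition 2: common = {Weight, Color}, closure = {PName, SCity, SName, Weight, Color} → lossless.
Decomposition 3: common = {SCity}, closure = {PName, SCity, SName, Weight, Color} → lossless.

Decomposition 1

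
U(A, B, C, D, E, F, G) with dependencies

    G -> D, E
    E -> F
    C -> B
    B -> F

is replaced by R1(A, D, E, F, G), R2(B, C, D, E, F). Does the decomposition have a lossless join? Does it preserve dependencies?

Lossless test: (D, E, F)⁺ = {D, E, F}, which is a superkey of neither fragment — lossy.
Dependency preservation: every FD's attributes lie within a single fragment, so each can be enforced locally — preserved.

lossy but dependency-preserving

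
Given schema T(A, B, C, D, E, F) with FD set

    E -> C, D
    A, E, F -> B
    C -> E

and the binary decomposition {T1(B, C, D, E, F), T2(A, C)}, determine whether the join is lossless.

Common attributes: T1 ∩ T2 = {C}.
Closure of {C}: C → E applies, adding E; E → C, D applies, adding D. So (C)⁺ = {C, D, E}.
The closure contains neither all of T1 = {B, C, D, E, F} nor all of T2 = {A, C}, so the common attributes are not a superkey of either fragment. The join is lossy.

No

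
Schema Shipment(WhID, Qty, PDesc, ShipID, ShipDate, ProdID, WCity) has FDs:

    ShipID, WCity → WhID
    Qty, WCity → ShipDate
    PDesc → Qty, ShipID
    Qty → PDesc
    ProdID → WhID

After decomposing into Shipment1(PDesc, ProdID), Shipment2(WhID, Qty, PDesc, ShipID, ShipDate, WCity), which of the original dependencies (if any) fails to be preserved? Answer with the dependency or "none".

ProdID → WhID

Check ProdID → WhID: no single fragment contains all of {WhID, ProdID}, and the restricted closure of {ProdID} across the fragments never reaches {WhID}.
ShipID, WCity → WhID is preserved.
Qty, WCity → ShipDate is preserved.
PDesc → Qty, ShipID is preserved.
Qty → PDesc is preserved.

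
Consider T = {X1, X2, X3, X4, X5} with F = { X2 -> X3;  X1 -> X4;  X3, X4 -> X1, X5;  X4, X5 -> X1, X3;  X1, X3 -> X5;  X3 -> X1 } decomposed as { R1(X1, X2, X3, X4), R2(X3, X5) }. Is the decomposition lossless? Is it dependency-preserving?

lossless but not dependency-preserving

Lossless test: (X3)⁺ = {X1, X3, X4, X5}, which contains all of one fragment — lossless.
Dependency preservation: the restricted closure of {X4, X5} across the fragments never reaches {X1, X3}, so X4, X5 → X1, X3 cannot be enforced without a join — not preserved.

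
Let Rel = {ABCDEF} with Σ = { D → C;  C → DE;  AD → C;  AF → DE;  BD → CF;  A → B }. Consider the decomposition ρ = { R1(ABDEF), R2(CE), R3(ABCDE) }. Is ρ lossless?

Yes

Chase test. Columns are ABCDEF; row i has aⱼ where attribute j ∈ Ri, else bᵢⱼ.
Initial tableau (one row per fragment):
  row 1: a1 a2 b13 a4 a5 a6
  row 2: b21 b22 a3 b24 a5 b26
  row 3: a1 a2 a3 a4 a5 b36
Rows 1 and 3 agree on D; apply D→C and equate their C entries.
Rows 1 and 2 agree on C; apply C→DE and equate their DE entries.
Rows 1 and 3 agree on BD; apply BD→CF and equate their CF entries.
Row 1 is now all distinguished symbols — the join is lossless.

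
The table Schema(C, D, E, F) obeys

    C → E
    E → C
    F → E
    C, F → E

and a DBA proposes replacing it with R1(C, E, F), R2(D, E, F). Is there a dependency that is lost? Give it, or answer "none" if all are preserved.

C → E lies within R1.
E → C lies within R1.
F → E lies within R1.
C, F → E lies within R1.
Every dependency is enforceable on the fragments, so the decomposition is dependency-preserving.

none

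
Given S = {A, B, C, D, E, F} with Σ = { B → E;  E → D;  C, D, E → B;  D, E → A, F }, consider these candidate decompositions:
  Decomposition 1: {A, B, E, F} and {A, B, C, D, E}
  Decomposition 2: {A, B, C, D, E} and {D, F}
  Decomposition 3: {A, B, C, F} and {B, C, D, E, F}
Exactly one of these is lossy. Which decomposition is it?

Decomposition 1: common = {A, B, E}, closure = {A, B, D, E, F} → lossless.
Decomposition 2: common = {D}, closure = {D} → lossy.
Decomposition 3: common = {B, C, F}, closure = {A, B, C, D, E, F} → lossless.

Decomposition 2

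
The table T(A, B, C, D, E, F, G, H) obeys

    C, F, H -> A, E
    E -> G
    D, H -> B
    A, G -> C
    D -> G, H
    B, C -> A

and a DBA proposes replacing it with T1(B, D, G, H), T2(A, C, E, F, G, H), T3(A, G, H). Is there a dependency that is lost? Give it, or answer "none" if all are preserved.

Check B, C → A: no single fragment contains all of {A, B, C}, and the restricted closure of {B, C} across the fragments never reaches {A}.
C, F, H → A, E is preserved.
E → G is preserved.
D, H → B is preserved.
A, G → C is preserved.
D → G, H is preserved.

B, C -> A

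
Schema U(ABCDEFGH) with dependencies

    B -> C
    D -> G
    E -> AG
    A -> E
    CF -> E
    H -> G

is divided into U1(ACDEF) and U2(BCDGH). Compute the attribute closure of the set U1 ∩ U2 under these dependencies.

CDG

U1 ∩ U2 = {CD}.
D → G applies, adding G
Closure: {CDG}.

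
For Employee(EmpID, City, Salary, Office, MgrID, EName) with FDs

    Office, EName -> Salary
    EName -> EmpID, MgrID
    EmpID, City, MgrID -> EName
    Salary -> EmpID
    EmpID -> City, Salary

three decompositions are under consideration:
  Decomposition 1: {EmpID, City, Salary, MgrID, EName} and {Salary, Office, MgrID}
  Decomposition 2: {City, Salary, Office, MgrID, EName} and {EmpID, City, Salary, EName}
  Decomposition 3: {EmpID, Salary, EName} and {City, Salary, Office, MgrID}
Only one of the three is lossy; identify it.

Decomposition 1: common = {Salary, MgrID}, closure = {EmpID, City, Salary, MgrID, EName} → lossless.
Decomposition 2: common = {City, Salary, EName}, closure = {EmpID, City, Salary, MgrID, EName} → lossless.
Decomposition 3: common = {Salary}, closure = {EmpID, City, Salary} → lossy.

Decomposition 3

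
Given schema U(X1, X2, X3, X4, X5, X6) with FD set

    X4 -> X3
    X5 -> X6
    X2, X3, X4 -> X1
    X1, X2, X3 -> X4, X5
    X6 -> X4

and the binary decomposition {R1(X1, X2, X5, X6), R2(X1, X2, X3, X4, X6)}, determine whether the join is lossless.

Common attributes: R1 ∩ R2 = {X1, X2, X6}.
Closure of {X1, X2, X6}: X6 → X4 applies, adding X4; X4 → X3 applies, adding X3; X1, X2, X3 → X4, X5 applies, adding X5. So (X1, X2, X6)⁺ = {X1, X2, X3, X4, X5, X6}.
This closure contains every attribute of R1, so R1 ∩ R2 → R1. The join is lossless.

Yes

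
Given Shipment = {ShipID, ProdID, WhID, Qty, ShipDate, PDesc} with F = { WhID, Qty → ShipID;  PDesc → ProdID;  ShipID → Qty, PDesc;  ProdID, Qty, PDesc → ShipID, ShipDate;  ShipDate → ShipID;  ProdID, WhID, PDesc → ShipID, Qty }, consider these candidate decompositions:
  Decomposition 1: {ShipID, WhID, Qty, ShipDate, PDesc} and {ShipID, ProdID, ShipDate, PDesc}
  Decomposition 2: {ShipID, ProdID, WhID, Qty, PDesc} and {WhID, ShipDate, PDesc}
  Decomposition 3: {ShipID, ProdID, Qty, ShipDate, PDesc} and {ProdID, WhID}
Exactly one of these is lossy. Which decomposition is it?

Decomposition 1: common = {ShipID, ShipDate, PDesc}, closure = {ShipID, ProdID, Qty, ShipDate, PDesc} → lossless.
Decomposition 2: common = {WhID, PDesc}, closure = {ShipID, ProdID, WhID, Qty, ShipDate, PDesc} → lossless.
Decomposition 3: common = {ProdID}, closure = {ProdID} → lossy.

Decomposition 3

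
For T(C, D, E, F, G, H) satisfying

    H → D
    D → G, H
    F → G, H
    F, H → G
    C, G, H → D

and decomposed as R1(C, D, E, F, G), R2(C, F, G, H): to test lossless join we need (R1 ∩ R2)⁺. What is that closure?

R1 ∩ R2 = {C, F, G}.
F → G, H applies, adding H
C, G, H → D applies, adding D
Closure: {C, D, F, G, H}.

C, D, F, G, H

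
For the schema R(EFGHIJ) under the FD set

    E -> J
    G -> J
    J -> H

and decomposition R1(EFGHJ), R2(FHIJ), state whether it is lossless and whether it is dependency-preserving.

lossy but dependency-preserving

Lossless test: (FHJ)⁺ = {FHJ}, which is a superkey of neither fragment — lossy.
Dependency preservation: every FD's attributes lie within a single fragment, so each can be enforced locally — preserved.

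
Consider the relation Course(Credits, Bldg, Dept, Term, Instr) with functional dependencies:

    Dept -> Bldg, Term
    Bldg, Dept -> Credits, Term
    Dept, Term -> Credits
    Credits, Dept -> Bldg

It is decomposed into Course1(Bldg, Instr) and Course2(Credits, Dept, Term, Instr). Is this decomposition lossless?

Common attributes: Course1 ∩ Course2 = {Instr}.
No dependency enlarges {Instr}, so (Instr)⁺ = {Instr}.
The closure contains neither all of Course1 = {Bldg, Instr} nor all of Course2 = {Credits, Dept, Term, Instr}, so the common attributes are not a superkey of either fragment. The join is lossy.

No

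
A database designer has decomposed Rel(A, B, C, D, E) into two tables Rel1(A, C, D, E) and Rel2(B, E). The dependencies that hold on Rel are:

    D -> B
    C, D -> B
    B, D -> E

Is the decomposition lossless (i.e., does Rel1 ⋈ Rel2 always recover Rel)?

Common attributes: Rel1 ∩ Rel2 = {E}.
No dependency enlarges {E}, so (E)⁺ = {E}.
The closure contains neither all of Rel1 = {A, C, D, E} nor all of Rel2 = {B, E}, so the common attributes are not a superkey of either fragment. The join is lossy.

No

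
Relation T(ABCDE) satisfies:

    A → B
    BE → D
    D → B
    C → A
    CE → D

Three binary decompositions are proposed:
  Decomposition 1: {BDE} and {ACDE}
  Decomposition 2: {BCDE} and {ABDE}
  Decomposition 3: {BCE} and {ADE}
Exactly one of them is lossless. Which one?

Decomposition 1: common = {DE}, closure = {BDE} → lossless.
Decomposition 2: common = {BDE}, closure = {BDE} → lossy.
Decomposition 3: common = {E}, closure = {E} → lossy.

Decomposition 1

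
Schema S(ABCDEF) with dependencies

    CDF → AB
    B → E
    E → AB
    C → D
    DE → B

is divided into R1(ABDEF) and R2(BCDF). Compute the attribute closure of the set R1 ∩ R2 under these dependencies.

ABDEF

R1 ∩ R2 = {BDF}.
B → E applies, adding E
E → AB applies, adding A
Closure: {ABDEF}.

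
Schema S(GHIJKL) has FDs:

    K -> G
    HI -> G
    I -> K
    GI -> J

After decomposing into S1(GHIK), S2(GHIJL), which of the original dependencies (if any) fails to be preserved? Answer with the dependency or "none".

K → G lies within S1.
HI → G lies within S1.
I → K lies within S1.
GI → J lies within S2.
Every dependency is enforceable on the fragments, so the decomposition is dependency-preserving.

none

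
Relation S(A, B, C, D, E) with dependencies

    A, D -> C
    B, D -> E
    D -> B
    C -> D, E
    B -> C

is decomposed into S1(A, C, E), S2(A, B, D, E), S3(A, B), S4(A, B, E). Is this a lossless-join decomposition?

No

Chase test. Columns are A, B, C, D, E; row i has aⱼ where attribute j ∈ Si, else bᵢⱼ.
Initial tableau (one row per fragment):
  row 1: a1 b12 a3 b14 a5
  row 2: a1 a2 b23 a4 a5
  row 3: a1 a2 b33 b34 b35
  row 4: a1 a2 b43 b44 a5
Rows 2 and 3 agree on B; apply B→C and equate their C entries.
Rows 2 and 4 agree on B; apply B→C and equate their C entries.
Rows 2 and 3 agree on C; apply C→D, E and equate their D, E entries.
Rows 2 and 4 agree on C; apply C→D, E and equate their D, E entries.
No row becomes fully distinguished — the join is lossy.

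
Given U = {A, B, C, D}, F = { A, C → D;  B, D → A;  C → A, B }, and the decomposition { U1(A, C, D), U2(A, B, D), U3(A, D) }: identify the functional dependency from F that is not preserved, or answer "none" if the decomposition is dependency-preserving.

Check C → A, B: no single fragment contains all of {A, B, C}, and the restricted closure of {C} across the fragments never reaches {A, B}.
A, C → D is preserved.
B, D → A is preserved.

C → A, B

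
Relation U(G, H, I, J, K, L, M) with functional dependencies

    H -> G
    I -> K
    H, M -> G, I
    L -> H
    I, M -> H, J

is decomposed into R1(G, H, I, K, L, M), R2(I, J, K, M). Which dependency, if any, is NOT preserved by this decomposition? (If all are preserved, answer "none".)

none

H → G lies within R1.
I → K lies within R1.
H, M → G, I lies within R1.
L → H lies within R1.
I, M → H, J: restricted closure across fragments reaches H, J.
Every dependency is enforceable on the fragments, so the decomposition is dependency-preserving.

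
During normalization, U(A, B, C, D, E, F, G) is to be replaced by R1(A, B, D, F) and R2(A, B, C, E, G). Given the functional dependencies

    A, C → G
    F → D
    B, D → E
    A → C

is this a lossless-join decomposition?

Common attributes: R1 ∩ R2 = {A, B}.
Closure of {A, B}: A → C applies, adding C; A, C → G applies, adding G. So (A, B)⁺ = {A, B, C, G}.
The closure contains neither all of R1 = {A, B, D, F} nor all of R2 = {A, B, C, E, G}, so the common attributes are not a superkey of either fragment. The join is lossy.

No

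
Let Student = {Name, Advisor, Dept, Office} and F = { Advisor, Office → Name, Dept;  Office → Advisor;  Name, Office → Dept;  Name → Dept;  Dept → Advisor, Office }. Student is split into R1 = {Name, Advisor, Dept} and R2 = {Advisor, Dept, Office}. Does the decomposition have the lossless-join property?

Common attributes: R1 ∩ R2 = {Advisor, Dept}.
Closure of {Advisor, Dept}: Dept → Advisor, Office applies, adding Office; Advisor, Office → Name, Dept applies, adding Name. So (Advisor, Dept)⁺ = {Name, Advisor, Dept, Office}.
This closure contains every attribute of R1, so R1 ∩ R2 → R1. The join is lossless.

Yes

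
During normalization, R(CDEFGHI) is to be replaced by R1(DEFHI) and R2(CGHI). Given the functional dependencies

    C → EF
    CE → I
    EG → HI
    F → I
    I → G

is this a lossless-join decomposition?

Common attributes: R1 ∩ R2 = {HI}.
Closure of {HI}: I → G applies, adding G. So (HI)⁺ = {GHI}.
The closure contains neither all of R1 = {DEFHI} nor all of R2 = {CGHI}, so the common attributes are not a superkey of either fragment. The join is lossy.

No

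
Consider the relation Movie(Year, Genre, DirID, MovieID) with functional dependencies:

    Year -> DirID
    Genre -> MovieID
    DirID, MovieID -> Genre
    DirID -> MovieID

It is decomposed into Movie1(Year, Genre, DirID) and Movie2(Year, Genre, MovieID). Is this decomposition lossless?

Common attributes: Movie1 ∩ Movie2 = {Year, Genre}.
Closure of {Year, Genre}: Year → DirID applies, adding DirID; Genre → MovieID applies, adding MovieID. So (Year, Genre)⁺ = {Year, Genre, DirID, MovieID}.
This closure contains every attribute of Movie1, so Movie1 ∩ Movie2 → Movie1. The join is lossless.

Yes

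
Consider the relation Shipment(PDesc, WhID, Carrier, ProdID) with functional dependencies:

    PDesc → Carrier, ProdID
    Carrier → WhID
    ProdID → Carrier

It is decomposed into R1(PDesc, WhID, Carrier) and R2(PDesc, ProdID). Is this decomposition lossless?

Yes

Common attributes: R1 ∩ R2 = {PDesc}.
Closure of {PDesc}: PDesc → Carrier, ProdID applies, adding Carrier, ProdID; Carrier → WhID applies, adding WhID. So (PDesc)⁺ = {PDesc, WhID, Carrier, ProdID}.
This closure contains every attribute of R1, so R1 ∩ R2 → R1. The join is lossless.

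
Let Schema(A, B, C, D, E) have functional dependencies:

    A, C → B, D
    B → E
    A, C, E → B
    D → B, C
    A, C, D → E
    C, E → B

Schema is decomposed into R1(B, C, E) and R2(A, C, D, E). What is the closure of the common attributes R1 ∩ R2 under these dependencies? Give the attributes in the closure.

B, C, E

R1 ∩ R2 = {C, E}.
C, E → B applies, adding B
Closure: {B, C, E}.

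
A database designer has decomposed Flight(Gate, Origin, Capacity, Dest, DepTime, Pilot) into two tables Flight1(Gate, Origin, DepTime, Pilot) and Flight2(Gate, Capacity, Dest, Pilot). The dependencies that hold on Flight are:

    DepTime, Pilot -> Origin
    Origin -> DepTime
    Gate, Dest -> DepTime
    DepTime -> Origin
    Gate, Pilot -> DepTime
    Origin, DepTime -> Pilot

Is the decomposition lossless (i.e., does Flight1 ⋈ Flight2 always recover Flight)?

Yes

Common attributes: Flight1 ∩ Flight2 = {Gate, Pilot}.
Closure of {Gate, Pilot}: Gate, Pilot → DepTime applies, adding DepTime; DepTime, Pilot → Origin applies, adding Origin. So (Gate, Pilot)⁺ = {Gate, Origin, DepTime, Pilot}.
This closure contains every attribute of Flight1, so Flight1 ∩ Flight2 → Flight1. The join is lossless.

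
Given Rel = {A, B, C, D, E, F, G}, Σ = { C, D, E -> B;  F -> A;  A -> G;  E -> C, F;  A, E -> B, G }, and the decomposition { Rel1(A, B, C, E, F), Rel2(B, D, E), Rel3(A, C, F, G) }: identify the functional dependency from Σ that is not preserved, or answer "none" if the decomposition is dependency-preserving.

C, D, E → B: restricted closure across fragments reaches B.
F → A lies within Rel1.
A → G lies within Rel3.
E → C, F lies within Rel1.
A, E → B, G: restricted closure across fragments reaches B, G.
Every dependency is enforceable on the fragments, so the decomposition is dependency-preserving.

none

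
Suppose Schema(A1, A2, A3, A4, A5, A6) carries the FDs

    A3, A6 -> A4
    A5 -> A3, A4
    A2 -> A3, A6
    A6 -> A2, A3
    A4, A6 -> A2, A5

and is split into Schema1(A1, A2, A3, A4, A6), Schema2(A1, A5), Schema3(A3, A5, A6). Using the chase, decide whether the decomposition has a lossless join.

Yes

Chase test. Columns are A1, A2, A3, A4, A5, A6; row i has aⱼ where attribute j ∈ Schemai, else bᵢⱼ.
Initial tableau (one row per fragment):
  row 1: a1 a2 a3 a4 b15 a6
  row 2: a1 b22 b23 b24 a5 b26
  row 3: b31 b32 a3 b34 a5 a6
Rows 1 and 3 agree on A3, A6; apply A3, A6→A4 and equate their A4 entries.
Rows 2 and 3 agree on A5; apply A5→A3, A4 and equate their A3, A4 entries.
Rows 1 and 3 agree on A6; apply A6→A2, A3 and equate their A2, A3 entries.
Rows 1 and 3 agree on A4, A6; apply A4, A6→A2, A5 and equate their A2, A5 entries.
Row 1 is now all distinguished symbols — the join is lossless.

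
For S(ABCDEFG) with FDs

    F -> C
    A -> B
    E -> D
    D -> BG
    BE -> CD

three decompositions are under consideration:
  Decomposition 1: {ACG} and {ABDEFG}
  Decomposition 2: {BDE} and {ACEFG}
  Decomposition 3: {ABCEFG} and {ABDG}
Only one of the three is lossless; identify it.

Decomposition 2

Decomposition 1: common = {AG}, closure = {ABG} → lossy.
Decomposition 2: common = {E}, closure = {BCDEG} → lossless.
Decomposition 3: common = {ABG}, closure = {ABG} → lossy.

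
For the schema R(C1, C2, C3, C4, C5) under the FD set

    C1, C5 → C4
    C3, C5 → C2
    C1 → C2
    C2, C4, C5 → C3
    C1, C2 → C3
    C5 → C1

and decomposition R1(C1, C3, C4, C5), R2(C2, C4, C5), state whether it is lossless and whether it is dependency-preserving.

lossless but not dependency-preserving

Lossless test: (C4, C5)⁺ = {C1, C2, C3, C4, C5}, which contains all of one fragment — lossless.
Dependency preservation: the restricted closure of {C1} across the fragments never reaches {C2}, so C1 → C2 cannot be enforced without a join — not preserved.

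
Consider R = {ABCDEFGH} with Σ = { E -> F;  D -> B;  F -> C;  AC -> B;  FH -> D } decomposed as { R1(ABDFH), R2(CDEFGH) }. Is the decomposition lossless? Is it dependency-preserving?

Lossless test: (DFH)⁺ = {BCDFH}, which is a superkey of neither fragment — lossy.
Dependency preservation: the restricted closure of {AC} across the fragments never reaches {B}, so AC → B cannot be enforced without a join — not preserved.

lossy and not dependency-preserving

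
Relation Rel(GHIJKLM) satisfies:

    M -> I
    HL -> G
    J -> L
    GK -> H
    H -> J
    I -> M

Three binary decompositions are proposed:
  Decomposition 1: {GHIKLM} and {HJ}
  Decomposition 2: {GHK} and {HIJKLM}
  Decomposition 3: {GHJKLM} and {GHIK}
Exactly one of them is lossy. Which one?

Decomposition 3

Decomposition 1: common = {H}, closure = {GHJL} → lossless.
Decomposition 2: common = {HK}, closure = {GHJKL} → lossless.
Decomposition 3: common = {GHK}, closure = {GHJKL} → lossy.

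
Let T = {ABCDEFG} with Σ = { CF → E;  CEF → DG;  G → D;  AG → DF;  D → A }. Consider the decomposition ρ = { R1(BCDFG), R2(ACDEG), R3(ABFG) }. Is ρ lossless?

Chase test. Columns are ABCDEFG; row i has aⱼ where attribute j ∈ Ri, else bᵢⱼ.
Initial tableau (one row per fragment):
  row 1: b11 a2 a3 a4 b15 a6 a7
  row 2: a1 b22 a3 a4 a5 b26 a7
  row 3: a1 a2 b33 b34 b35 a6 a7
Rows 1 and 3 agree on G; apply G→D and equate their D entries.
Rows 2 and 3 agree on AG; apply AG→DF and equate their DF entries.
Rows 1 and 2 agree on D; apply D→A and equate their A entries.
Rows 1 and 2 agree on CF; apply CF→E and equate their E entries.
Row 1 is now all distinguished symbols — the join is lossless.

Yes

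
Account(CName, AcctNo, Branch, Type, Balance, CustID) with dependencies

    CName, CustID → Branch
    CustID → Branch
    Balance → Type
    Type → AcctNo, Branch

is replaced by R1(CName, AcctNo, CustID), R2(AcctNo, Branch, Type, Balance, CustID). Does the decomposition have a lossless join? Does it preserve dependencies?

lossy but dependency-preserving

Lossless test: (AcctNo, CustID)⁺ = {AcctNo, Branch, CustID}, which is a superkey of neither fragment — lossy.
Dependency preservation: CName, CustID → Branch is not contained in any single fragment, but the restricted closure of its left-hand side across the fragments still reaches the right-hand side; the remaining FDs each lie inside some fragment. All dependencies are preserved.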